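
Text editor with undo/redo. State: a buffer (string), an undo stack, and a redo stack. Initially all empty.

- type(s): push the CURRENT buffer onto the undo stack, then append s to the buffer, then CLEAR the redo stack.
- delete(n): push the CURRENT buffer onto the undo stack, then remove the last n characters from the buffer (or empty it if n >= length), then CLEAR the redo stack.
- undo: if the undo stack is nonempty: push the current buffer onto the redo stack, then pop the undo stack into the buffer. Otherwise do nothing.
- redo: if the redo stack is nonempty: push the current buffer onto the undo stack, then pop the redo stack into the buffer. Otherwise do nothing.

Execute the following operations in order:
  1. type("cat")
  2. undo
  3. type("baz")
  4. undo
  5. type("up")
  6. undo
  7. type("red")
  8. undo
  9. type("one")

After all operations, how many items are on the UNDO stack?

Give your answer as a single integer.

Answer: 1

Derivation:
After op 1 (type): buf='cat' undo_depth=1 redo_depth=0
After op 2 (undo): buf='(empty)' undo_depth=0 redo_depth=1
After op 3 (type): buf='baz' undo_depth=1 redo_depth=0
After op 4 (undo): buf='(empty)' undo_depth=0 redo_depth=1
After op 5 (type): buf='up' undo_depth=1 redo_depth=0
After op 6 (undo): buf='(empty)' undo_depth=0 redo_depth=1
After op 7 (type): buf='red' undo_depth=1 redo_depth=0
After op 8 (undo): buf='(empty)' undo_depth=0 redo_depth=1
After op 9 (type): buf='one' undo_depth=1 redo_depth=0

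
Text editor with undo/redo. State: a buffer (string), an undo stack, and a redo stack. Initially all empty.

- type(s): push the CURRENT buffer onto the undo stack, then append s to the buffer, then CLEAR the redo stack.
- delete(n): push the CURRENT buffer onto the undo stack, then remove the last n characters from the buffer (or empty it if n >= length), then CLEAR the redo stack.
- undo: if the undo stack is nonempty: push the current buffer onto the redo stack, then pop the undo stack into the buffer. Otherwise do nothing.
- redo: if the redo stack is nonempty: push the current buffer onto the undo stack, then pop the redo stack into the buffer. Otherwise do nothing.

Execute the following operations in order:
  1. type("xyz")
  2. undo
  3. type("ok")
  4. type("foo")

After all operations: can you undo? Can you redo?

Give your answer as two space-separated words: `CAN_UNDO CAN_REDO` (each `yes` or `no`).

Answer: yes no

Derivation:
After op 1 (type): buf='xyz' undo_depth=1 redo_depth=0
After op 2 (undo): buf='(empty)' undo_depth=0 redo_depth=1
After op 3 (type): buf='ok' undo_depth=1 redo_depth=0
After op 4 (type): buf='okfoo' undo_depth=2 redo_depth=0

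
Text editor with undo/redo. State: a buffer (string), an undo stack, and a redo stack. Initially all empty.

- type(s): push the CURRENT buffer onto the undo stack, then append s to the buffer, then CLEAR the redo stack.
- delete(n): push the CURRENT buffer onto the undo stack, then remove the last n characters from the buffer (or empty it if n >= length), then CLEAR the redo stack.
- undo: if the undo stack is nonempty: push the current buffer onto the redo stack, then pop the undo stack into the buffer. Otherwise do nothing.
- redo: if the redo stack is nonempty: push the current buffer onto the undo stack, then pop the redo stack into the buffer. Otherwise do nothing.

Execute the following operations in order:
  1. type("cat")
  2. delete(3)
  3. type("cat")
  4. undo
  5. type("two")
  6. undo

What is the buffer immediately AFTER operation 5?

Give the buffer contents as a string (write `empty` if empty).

After op 1 (type): buf='cat' undo_depth=1 redo_depth=0
After op 2 (delete): buf='(empty)' undo_depth=2 redo_depth=0
After op 3 (type): buf='cat' undo_depth=3 redo_depth=0
After op 4 (undo): buf='(empty)' undo_depth=2 redo_depth=1
After op 5 (type): buf='two' undo_depth=3 redo_depth=0

Answer: two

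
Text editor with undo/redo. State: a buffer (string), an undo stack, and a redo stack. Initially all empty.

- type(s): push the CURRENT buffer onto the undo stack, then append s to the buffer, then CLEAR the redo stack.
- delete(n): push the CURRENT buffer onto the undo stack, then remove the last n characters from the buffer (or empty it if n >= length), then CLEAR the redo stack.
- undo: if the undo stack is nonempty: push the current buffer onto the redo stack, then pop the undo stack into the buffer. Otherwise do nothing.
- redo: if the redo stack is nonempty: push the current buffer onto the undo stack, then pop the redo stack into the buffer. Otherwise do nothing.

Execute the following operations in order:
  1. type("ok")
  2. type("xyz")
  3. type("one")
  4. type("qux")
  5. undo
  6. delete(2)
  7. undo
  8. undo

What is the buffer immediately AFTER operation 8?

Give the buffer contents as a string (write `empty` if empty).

Answer: okxyz

Derivation:
After op 1 (type): buf='ok' undo_depth=1 redo_depth=0
After op 2 (type): buf='okxyz' undo_depth=2 redo_depth=0
After op 3 (type): buf='okxyzone' undo_depth=3 redo_depth=0
After op 4 (type): buf='okxyzonequx' undo_depth=4 redo_depth=0
After op 5 (undo): buf='okxyzone' undo_depth=3 redo_depth=1
After op 6 (delete): buf='okxyzo' undo_depth=4 redo_depth=0
After op 7 (undo): buf='okxyzone' undo_depth=3 redo_depth=1
After op 8 (undo): buf='okxyz' undo_depth=2 redo_depth=2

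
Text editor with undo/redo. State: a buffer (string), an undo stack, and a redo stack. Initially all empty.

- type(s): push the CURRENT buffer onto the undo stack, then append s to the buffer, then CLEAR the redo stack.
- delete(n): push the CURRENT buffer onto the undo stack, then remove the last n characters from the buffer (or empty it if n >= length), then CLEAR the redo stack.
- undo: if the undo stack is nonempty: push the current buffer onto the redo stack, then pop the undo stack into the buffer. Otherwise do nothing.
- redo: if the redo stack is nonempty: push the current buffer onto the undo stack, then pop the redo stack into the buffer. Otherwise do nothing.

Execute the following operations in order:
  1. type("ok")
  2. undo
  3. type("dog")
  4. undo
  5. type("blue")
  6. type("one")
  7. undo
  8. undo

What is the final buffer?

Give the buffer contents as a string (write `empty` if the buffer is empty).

Answer: empty

Derivation:
After op 1 (type): buf='ok' undo_depth=1 redo_depth=0
After op 2 (undo): buf='(empty)' undo_depth=0 redo_depth=1
After op 3 (type): buf='dog' undo_depth=1 redo_depth=0
After op 4 (undo): buf='(empty)' undo_depth=0 redo_depth=1
After op 5 (type): buf='blue' undo_depth=1 redo_depth=0
After op 6 (type): buf='blueone' undo_depth=2 redo_depth=0
After op 7 (undo): buf='blue' undo_depth=1 redo_depth=1
After op 8 (undo): buf='(empty)' undo_depth=0 redo_depth=2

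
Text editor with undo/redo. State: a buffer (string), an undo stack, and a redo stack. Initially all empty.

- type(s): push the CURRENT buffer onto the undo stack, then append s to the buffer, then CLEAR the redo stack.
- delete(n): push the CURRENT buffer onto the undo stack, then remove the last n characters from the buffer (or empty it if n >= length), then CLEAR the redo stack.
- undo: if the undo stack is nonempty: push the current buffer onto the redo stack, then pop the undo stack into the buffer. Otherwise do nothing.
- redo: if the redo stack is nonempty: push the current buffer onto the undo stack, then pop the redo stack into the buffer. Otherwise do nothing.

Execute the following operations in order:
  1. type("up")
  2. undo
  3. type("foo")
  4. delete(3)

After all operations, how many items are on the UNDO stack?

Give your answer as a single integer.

Answer: 2

Derivation:
After op 1 (type): buf='up' undo_depth=1 redo_depth=0
After op 2 (undo): buf='(empty)' undo_depth=0 redo_depth=1
After op 3 (type): buf='foo' undo_depth=1 redo_depth=0
After op 4 (delete): buf='(empty)' undo_depth=2 redo_depth=0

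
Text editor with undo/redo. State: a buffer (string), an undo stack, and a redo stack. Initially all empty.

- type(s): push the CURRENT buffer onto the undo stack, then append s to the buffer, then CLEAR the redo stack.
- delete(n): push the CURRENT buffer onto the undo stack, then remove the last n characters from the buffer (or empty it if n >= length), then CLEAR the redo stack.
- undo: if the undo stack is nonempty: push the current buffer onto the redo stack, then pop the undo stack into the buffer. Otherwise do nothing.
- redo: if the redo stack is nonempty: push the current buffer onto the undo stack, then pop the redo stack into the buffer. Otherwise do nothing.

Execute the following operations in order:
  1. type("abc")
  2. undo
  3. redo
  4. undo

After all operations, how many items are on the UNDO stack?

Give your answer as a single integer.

Answer: 0

Derivation:
After op 1 (type): buf='abc' undo_depth=1 redo_depth=0
After op 2 (undo): buf='(empty)' undo_depth=0 redo_depth=1
After op 3 (redo): buf='abc' undo_depth=1 redo_depth=0
After op 4 (undo): buf='(empty)' undo_depth=0 redo_depth=1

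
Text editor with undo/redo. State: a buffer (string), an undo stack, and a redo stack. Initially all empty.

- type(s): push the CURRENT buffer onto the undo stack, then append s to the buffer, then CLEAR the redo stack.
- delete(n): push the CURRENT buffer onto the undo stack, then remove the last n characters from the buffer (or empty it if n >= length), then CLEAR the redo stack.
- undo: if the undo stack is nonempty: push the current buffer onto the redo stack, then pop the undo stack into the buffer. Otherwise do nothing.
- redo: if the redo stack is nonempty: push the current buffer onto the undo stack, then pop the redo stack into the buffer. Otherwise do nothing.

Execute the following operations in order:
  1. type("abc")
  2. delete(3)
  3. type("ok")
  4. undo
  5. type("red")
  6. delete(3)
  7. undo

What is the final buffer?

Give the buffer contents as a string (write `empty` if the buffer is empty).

Answer: red

Derivation:
After op 1 (type): buf='abc' undo_depth=1 redo_depth=0
After op 2 (delete): buf='(empty)' undo_depth=2 redo_depth=0
After op 3 (type): buf='ok' undo_depth=3 redo_depth=0
After op 4 (undo): buf='(empty)' undo_depth=2 redo_depth=1
After op 5 (type): buf='red' undo_depth=3 redo_depth=0
After op 6 (delete): buf='(empty)' undo_depth=4 redo_depth=0
After op 7 (undo): buf='red' undo_depth=3 redo_depth=1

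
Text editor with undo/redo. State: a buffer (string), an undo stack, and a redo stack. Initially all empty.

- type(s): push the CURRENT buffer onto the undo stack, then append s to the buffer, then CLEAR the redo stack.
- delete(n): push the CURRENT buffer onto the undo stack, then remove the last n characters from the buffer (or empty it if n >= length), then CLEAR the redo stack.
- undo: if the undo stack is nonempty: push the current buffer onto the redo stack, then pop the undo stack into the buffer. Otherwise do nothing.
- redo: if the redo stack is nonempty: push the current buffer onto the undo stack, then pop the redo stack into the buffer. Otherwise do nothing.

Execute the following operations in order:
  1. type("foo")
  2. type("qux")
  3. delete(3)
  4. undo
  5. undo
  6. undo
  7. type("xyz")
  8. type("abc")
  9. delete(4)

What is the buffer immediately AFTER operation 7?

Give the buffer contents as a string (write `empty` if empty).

After op 1 (type): buf='foo' undo_depth=1 redo_depth=0
After op 2 (type): buf='fooqux' undo_depth=2 redo_depth=0
After op 3 (delete): buf='foo' undo_depth=3 redo_depth=0
After op 4 (undo): buf='fooqux' undo_depth=2 redo_depth=1
After op 5 (undo): buf='foo' undo_depth=1 redo_depth=2
After op 6 (undo): buf='(empty)' undo_depth=0 redo_depth=3
After op 7 (type): buf='xyz' undo_depth=1 redo_depth=0

Answer: xyz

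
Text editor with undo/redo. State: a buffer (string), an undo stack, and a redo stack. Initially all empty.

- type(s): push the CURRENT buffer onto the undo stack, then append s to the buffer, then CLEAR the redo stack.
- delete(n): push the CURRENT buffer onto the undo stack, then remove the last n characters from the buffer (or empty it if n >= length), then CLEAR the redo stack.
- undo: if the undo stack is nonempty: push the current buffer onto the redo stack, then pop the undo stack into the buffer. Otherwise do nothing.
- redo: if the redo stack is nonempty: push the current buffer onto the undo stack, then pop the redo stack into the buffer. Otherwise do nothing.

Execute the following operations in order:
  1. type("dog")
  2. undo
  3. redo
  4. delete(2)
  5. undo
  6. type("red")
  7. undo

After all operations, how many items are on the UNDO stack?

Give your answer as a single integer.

After op 1 (type): buf='dog' undo_depth=1 redo_depth=0
After op 2 (undo): buf='(empty)' undo_depth=0 redo_depth=1
After op 3 (redo): buf='dog' undo_depth=1 redo_depth=0
After op 4 (delete): buf='d' undo_depth=2 redo_depth=0
After op 5 (undo): buf='dog' undo_depth=1 redo_depth=1
After op 6 (type): buf='dogred' undo_depth=2 redo_depth=0
After op 7 (undo): buf='dog' undo_depth=1 redo_depth=1

Answer: 1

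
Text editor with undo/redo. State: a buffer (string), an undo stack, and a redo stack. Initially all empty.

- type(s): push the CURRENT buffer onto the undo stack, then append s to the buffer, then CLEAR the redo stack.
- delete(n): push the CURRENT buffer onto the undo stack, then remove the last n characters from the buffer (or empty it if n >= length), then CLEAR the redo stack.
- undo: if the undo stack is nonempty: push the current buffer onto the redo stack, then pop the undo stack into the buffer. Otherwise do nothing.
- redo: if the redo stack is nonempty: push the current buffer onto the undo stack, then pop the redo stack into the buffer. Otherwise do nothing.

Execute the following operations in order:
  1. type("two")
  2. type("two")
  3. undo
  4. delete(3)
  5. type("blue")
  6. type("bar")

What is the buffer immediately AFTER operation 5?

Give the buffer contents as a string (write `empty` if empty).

After op 1 (type): buf='two' undo_depth=1 redo_depth=0
After op 2 (type): buf='twotwo' undo_depth=2 redo_depth=0
After op 3 (undo): buf='two' undo_depth=1 redo_depth=1
After op 4 (delete): buf='(empty)' undo_depth=2 redo_depth=0
After op 5 (type): buf='blue' undo_depth=3 redo_depth=0

Answer: blue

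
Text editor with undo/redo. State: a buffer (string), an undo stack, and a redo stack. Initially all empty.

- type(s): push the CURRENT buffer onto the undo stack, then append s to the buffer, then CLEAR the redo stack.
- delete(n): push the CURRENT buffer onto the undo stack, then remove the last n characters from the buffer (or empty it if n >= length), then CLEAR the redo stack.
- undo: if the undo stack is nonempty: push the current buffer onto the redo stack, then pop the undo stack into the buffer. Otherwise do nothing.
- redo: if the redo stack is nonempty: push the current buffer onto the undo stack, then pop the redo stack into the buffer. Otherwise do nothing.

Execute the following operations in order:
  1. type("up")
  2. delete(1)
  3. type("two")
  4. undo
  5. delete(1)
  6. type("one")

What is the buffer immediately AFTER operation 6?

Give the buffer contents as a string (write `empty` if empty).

After op 1 (type): buf='up' undo_depth=1 redo_depth=0
After op 2 (delete): buf='u' undo_depth=2 redo_depth=0
After op 3 (type): buf='utwo' undo_depth=3 redo_depth=0
After op 4 (undo): buf='u' undo_depth=2 redo_depth=1
After op 5 (delete): buf='(empty)' undo_depth=3 redo_depth=0
After op 6 (type): buf='one' undo_depth=4 redo_depth=0

Answer: one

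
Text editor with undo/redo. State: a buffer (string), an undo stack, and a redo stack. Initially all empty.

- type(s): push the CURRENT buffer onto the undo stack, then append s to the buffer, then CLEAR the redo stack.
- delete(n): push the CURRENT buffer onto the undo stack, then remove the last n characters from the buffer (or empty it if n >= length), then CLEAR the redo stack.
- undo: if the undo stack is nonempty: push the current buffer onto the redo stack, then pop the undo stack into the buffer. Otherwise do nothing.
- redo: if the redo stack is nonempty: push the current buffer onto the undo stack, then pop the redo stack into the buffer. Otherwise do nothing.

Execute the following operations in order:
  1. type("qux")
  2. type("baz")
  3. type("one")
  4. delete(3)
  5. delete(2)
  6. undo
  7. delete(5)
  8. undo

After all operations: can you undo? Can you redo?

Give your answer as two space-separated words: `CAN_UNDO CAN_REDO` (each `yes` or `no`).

Answer: yes yes

Derivation:
After op 1 (type): buf='qux' undo_depth=1 redo_depth=0
After op 2 (type): buf='quxbaz' undo_depth=2 redo_depth=0
After op 3 (type): buf='quxbazone' undo_depth=3 redo_depth=0
After op 4 (delete): buf='quxbaz' undo_depth=4 redo_depth=0
After op 5 (delete): buf='quxb' undo_depth=5 redo_depth=0
After op 6 (undo): buf='quxbaz' undo_depth=4 redo_depth=1
After op 7 (delete): buf='q' undo_depth=5 redo_depth=0
After op 8 (undo): buf='quxbaz' undo_depth=4 redo_depth=1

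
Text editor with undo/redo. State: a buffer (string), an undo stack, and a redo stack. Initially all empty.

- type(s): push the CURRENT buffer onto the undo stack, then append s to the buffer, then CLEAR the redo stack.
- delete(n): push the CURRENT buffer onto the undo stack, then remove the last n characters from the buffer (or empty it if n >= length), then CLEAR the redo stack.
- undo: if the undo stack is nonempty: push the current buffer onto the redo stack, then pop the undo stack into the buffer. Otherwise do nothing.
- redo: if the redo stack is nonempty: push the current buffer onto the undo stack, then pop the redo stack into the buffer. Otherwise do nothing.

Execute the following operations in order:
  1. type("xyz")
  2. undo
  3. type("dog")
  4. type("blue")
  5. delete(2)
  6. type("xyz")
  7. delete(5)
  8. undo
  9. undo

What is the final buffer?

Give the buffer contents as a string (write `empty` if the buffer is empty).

After op 1 (type): buf='xyz' undo_depth=1 redo_depth=0
After op 2 (undo): buf='(empty)' undo_depth=0 redo_depth=1
After op 3 (type): buf='dog' undo_depth=1 redo_depth=0
After op 4 (type): buf='dogblue' undo_depth=2 redo_depth=0
After op 5 (delete): buf='dogbl' undo_depth=3 redo_depth=0
After op 6 (type): buf='dogblxyz' undo_depth=4 redo_depth=0
After op 7 (delete): buf='dog' undo_depth=5 redo_depth=0
After op 8 (undo): buf='dogblxyz' undo_depth=4 redo_depth=1
After op 9 (undo): buf='dogbl' undo_depth=3 redo_depth=2

Answer: dogbl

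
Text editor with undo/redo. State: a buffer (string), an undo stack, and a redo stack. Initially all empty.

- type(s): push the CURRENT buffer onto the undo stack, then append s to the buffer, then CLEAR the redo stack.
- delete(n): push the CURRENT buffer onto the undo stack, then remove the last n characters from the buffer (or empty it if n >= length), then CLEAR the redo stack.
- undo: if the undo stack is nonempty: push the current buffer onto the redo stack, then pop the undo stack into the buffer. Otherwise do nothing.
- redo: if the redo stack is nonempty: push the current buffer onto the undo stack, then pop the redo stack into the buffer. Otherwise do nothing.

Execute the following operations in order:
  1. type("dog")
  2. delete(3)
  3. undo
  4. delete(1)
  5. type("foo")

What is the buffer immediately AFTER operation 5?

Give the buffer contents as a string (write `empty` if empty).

After op 1 (type): buf='dog' undo_depth=1 redo_depth=0
After op 2 (delete): buf='(empty)' undo_depth=2 redo_depth=0
After op 3 (undo): buf='dog' undo_depth=1 redo_depth=1
After op 4 (delete): buf='do' undo_depth=2 redo_depth=0
After op 5 (type): buf='dofoo' undo_depth=3 redo_depth=0

Answer: dofoo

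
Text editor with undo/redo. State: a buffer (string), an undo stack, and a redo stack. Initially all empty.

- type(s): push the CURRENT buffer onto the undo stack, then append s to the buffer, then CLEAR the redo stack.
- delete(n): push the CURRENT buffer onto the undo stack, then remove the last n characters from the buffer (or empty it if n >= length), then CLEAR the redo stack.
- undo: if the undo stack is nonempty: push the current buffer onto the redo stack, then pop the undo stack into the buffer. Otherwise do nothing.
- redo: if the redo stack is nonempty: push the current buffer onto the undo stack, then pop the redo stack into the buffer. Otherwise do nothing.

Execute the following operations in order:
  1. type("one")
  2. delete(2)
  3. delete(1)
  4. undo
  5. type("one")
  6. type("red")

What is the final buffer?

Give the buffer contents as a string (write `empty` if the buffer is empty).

After op 1 (type): buf='one' undo_depth=1 redo_depth=0
After op 2 (delete): buf='o' undo_depth=2 redo_depth=0
After op 3 (delete): buf='(empty)' undo_depth=3 redo_depth=0
After op 4 (undo): buf='o' undo_depth=2 redo_depth=1
After op 5 (type): buf='oone' undo_depth=3 redo_depth=0
After op 6 (type): buf='oonered' undo_depth=4 redo_depth=0

Answer: oonered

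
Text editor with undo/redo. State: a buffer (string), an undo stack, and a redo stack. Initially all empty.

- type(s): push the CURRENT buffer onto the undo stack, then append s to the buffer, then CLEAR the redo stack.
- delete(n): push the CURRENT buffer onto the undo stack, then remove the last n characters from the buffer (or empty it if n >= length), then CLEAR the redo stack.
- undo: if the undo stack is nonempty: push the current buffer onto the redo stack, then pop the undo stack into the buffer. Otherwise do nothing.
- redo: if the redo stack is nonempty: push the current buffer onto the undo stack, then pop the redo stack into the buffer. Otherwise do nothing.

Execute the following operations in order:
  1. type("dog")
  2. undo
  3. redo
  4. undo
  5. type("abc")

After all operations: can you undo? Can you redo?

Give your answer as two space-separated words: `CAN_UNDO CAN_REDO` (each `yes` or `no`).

After op 1 (type): buf='dog' undo_depth=1 redo_depth=0
After op 2 (undo): buf='(empty)' undo_depth=0 redo_depth=1
After op 3 (redo): buf='dog' undo_depth=1 redo_depth=0
After op 4 (undo): buf='(empty)' undo_depth=0 redo_depth=1
After op 5 (type): buf='abc' undo_depth=1 redo_depth=0

Answer: yes no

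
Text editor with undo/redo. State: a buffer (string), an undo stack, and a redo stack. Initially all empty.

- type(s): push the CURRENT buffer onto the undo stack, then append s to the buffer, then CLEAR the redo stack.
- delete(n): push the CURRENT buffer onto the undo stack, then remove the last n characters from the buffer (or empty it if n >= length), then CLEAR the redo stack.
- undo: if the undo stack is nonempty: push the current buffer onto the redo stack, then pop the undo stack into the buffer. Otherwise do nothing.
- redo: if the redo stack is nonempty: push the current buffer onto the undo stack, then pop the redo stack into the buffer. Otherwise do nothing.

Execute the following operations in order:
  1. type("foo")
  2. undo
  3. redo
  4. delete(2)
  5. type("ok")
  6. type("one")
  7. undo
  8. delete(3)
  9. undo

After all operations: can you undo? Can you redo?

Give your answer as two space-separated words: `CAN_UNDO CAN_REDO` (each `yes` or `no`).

After op 1 (type): buf='foo' undo_depth=1 redo_depth=0
After op 2 (undo): buf='(empty)' undo_depth=0 redo_depth=1
After op 3 (redo): buf='foo' undo_depth=1 redo_depth=0
After op 4 (delete): buf='f' undo_depth=2 redo_depth=0
After op 5 (type): buf='fok' undo_depth=3 redo_depth=0
After op 6 (type): buf='fokone' undo_depth=4 redo_depth=0
After op 7 (undo): buf='fok' undo_depth=3 redo_depth=1
After op 8 (delete): buf='(empty)' undo_depth=4 redo_depth=0
After op 9 (undo): buf='fok' undo_depth=3 redo_depth=1

Answer: yes yes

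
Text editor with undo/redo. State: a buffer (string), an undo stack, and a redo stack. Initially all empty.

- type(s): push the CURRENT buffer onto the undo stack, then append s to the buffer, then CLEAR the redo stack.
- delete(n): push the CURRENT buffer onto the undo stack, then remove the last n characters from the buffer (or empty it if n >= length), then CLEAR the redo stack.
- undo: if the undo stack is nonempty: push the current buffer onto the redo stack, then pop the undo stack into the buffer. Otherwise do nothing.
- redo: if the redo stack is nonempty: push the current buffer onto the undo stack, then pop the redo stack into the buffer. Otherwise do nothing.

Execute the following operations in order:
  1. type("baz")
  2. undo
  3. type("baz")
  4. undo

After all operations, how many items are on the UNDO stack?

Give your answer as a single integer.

Answer: 0

Derivation:
After op 1 (type): buf='baz' undo_depth=1 redo_depth=0
After op 2 (undo): buf='(empty)' undo_depth=0 redo_depth=1
After op 3 (type): buf='baz' undo_depth=1 redo_depth=0
After op 4 (undo): buf='(empty)' undo_depth=0 redo_depth=1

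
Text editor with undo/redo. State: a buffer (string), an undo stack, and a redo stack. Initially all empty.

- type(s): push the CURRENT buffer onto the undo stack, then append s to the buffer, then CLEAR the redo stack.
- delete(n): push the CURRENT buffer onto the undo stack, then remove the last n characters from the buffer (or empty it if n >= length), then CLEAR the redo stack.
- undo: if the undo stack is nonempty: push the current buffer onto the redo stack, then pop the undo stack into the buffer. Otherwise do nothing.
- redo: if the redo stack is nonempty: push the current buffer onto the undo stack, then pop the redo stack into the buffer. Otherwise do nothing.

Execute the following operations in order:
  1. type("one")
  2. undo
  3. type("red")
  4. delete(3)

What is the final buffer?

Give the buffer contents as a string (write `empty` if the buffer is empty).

After op 1 (type): buf='one' undo_depth=1 redo_depth=0
After op 2 (undo): buf='(empty)' undo_depth=0 redo_depth=1
After op 3 (type): buf='red' undo_depth=1 redo_depth=0
After op 4 (delete): buf='(empty)' undo_depth=2 redo_depth=0

Answer: empty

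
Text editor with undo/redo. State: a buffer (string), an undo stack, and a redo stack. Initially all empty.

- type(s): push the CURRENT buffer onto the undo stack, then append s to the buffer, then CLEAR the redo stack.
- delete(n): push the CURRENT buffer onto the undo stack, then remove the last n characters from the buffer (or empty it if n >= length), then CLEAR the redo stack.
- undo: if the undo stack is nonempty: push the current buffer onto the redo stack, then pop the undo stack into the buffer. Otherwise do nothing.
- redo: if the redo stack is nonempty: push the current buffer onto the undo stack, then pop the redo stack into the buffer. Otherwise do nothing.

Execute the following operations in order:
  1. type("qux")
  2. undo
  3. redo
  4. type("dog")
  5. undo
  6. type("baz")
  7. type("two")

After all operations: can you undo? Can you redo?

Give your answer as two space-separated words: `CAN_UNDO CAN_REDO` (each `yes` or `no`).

Answer: yes no

Derivation:
After op 1 (type): buf='qux' undo_depth=1 redo_depth=0
After op 2 (undo): buf='(empty)' undo_depth=0 redo_depth=1
After op 3 (redo): buf='qux' undo_depth=1 redo_depth=0
After op 4 (type): buf='quxdog' undo_depth=2 redo_depth=0
After op 5 (undo): buf='qux' undo_depth=1 redo_depth=1
After op 6 (type): buf='quxbaz' undo_depth=2 redo_depth=0
After op 7 (type): buf='quxbaztwo' undo_depth=3 redo_depth=0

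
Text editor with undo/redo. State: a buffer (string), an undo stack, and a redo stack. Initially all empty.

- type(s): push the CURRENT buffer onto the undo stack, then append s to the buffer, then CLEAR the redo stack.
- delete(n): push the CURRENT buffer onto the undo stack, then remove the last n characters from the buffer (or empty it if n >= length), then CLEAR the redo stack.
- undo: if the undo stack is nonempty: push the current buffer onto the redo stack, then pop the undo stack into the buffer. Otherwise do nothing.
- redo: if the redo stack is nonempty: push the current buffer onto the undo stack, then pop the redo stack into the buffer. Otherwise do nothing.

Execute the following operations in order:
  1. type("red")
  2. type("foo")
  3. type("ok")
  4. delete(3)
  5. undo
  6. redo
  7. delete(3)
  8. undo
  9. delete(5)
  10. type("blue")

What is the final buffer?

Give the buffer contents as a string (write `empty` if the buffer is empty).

Answer: blue

Derivation:
After op 1 (type): buf='red' undo_depth=1 redo_depth=0
After op 2 (type): buf='redfoo' undo_depth=2 redo_depth=0
After op 3 (type): buf='redfoook' undo_depth=3 redo_depth=0
After op 4 (delete): buf='redfo' undo_depth=4 redo_depth=0
After op 5 (undo): buf='redfoook' undo_depth=3 redo_depth=1
After op 6 (redo): buf='redfo' undo_depth=4 redo_depth=0
After op 7 (delete): buf='re' undo_depth=5 redo_depth=0
After op 8 (undo): buf='redfo' undo_depth=4 redo_depth=1
After op 9 (delete): buf='(empty)' undo_depth=5 redo_depth=0
After op 10 (type): buf='blue' undo_depth=6 redo_depth=0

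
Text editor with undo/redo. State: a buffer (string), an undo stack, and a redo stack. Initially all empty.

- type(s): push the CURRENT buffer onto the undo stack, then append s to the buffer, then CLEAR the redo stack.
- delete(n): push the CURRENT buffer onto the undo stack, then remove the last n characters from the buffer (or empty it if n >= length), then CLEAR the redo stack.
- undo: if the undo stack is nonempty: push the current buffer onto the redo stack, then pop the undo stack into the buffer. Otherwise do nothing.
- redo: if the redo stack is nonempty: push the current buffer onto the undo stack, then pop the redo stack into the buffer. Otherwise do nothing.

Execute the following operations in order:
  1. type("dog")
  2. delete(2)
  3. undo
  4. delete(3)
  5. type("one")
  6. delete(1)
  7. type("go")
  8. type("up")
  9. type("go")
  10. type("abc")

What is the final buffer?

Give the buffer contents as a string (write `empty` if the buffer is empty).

After op 1 (type): buf='dog' undo_depth=1 redo_depth=0
After op 2 (delete): buf='d' undo_depth=2 redo_depth=0
After op 3 (undo): buf='dog' undo_depth=1 redo_depth=1
After op 4 (delete): buf='(empty)' undo_depth=2 redo_depth=0
After op 5 (type): buf='one' undo_depth=3 redo_depth=0
After op 6 (delete): buf='on' undo_depth=4 redo_depth=0
After op 7 (type): buf='ongo' undo_depth=5 redo_depth=0
After op 8 (type): buf='ongoup' undo_depth=6 redo_depth=0
After op 9 (type): buf='ongoupgo' undo_depth=7 redo_depth=0
After op 10 (type): buf='ongoupgoabc' undo_depth=8 redo_depth=0

Answer: ongoupgoabc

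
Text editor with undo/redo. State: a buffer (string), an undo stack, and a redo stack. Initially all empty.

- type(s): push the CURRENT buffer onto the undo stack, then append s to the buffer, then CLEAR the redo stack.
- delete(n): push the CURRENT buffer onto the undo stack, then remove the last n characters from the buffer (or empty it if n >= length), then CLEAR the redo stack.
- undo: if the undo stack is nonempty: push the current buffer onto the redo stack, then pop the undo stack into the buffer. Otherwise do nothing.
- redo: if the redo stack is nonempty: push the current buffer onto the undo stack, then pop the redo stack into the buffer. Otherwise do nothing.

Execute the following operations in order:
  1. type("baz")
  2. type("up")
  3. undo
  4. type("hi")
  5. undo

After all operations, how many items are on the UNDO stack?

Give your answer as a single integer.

After op 1 (type): buf='baz' undo_depth=1 redo_depth=0
After op 2 (type): buf='bazup' undo_depth=2 redo_depth=0
After op 3 (undo): buf='baz' undo_depth=1 redo_depth=1
After op 4 (type): buf='bazhi' undo_depth=2 redo_depth=0
After op 5 (undo): buf='baz' undo_depth=1 redo_depth=1

Answer: 1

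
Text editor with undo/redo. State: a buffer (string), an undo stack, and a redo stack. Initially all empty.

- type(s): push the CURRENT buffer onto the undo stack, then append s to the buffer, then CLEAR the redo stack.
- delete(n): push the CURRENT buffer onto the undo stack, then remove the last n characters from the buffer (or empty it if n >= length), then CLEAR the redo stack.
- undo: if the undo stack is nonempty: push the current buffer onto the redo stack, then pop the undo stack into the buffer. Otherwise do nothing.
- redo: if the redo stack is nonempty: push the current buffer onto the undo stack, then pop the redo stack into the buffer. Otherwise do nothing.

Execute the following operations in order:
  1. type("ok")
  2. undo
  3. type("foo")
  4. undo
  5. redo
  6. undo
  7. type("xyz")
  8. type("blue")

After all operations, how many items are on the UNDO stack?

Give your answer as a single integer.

Answer: 2

Derivation:
After op 1 (type): buf='ok' undo_depth=1 redo_depth=0
After op 2 (undo): buf='(empty)' undo_depth=0 redo_depth=1
After op 3 (type): buf='foo' undo_depth=1 redo_depth=0
After op 4 (undo): buf='(empty)' undo_depth=0 redo_depth=1
After op 5 (redo): buf='foo' undo_depth=1 redo_depth=0
After op 6 (undo): buf='(empty)' undo_depth=0 redo_depth=1
After op 7 (type): buf='xyz' undo_depth=1 redo_depth=0
After op 8 (type): buf='xyzblue' undo_depth=2 redo_depth=0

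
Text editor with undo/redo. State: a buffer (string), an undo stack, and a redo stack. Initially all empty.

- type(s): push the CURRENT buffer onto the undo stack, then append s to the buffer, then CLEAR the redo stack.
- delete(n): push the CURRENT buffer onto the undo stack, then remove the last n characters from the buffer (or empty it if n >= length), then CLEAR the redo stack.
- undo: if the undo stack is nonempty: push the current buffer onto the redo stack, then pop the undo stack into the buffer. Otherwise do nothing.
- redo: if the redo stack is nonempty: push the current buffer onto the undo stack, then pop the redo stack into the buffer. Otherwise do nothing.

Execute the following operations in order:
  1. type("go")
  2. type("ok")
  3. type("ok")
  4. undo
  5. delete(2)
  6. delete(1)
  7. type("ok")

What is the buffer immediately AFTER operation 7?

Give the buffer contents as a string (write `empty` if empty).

Answer: gok

Derivation:
After op 1 (type): buf='go' undo_depth=1 redo_depth=0
After op 2 (type): buf='gook' undo_depth=2 redo_depth=0
After op 3 (type): buf='gookok' undo_depth=3 redo_depth=0
After op 4 (undo): buf='gook' undo_depth=2 redo_depth=1
After op 5 (delete): buf='go' undo_depth=3 redo_depth=0
After op 6 (delete): buf='g' undo_depth=4 redo_depth=0
After op 7 (type): buf='gok' undo_depth=5 redo_depth=0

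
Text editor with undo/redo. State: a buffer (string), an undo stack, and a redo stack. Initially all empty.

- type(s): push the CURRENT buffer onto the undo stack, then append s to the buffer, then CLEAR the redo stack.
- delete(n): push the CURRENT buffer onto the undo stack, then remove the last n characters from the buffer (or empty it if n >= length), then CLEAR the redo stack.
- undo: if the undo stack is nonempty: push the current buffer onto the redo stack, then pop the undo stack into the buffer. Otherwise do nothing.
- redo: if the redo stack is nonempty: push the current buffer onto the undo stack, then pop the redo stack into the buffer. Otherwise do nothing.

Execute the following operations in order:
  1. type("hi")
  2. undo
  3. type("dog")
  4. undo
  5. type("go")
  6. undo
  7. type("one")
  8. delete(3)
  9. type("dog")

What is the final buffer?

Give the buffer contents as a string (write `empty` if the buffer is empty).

After op 1 (type): buf='hi' undo_depth=1 redo_depth=0
After op 2 (undo): buf='(empty)' undo_depth=0 redo_depth=1
After op 3 (type): buf='dog' undo_depth=1 redo_depth=0
After op 4 (undo): buf='(empty)' undo_depth=0 redo_depth=1
After op 5 (type): buf='go' undo_depth=1 redo_depth=0
After op 6 (undo): buf='(empty)' undo_depth=0 redo_depth=1
After op 7 (type): buf='one' undo_depth=1 redo_depth=0
After op 8 (delete): buf='(empty)' undo_depth=2 redo_depth=0
After op 9 (type): buf='dog' undo_depth=3 redo_depth=0

Answer: dog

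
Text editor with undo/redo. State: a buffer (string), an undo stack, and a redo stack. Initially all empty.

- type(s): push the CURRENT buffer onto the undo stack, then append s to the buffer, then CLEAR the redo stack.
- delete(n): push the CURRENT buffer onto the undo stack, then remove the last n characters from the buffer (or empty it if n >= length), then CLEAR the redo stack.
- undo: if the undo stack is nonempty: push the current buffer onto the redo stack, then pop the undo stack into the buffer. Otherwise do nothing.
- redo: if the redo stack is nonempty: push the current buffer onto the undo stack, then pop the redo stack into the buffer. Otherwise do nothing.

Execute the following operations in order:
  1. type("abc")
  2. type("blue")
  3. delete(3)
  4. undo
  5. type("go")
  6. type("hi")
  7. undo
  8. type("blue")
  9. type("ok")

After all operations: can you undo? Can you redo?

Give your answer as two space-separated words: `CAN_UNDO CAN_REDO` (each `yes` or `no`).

Answer: yes no

Derivation:
After op 1 (type): buf='abc' undo_depth=1 redo_depth=0
After op 2 (type): buf='abcblue' undo_depth=2 redo_depth=0
After op 3 (delete): buf='abcb' undo_depth=3 redo_depth=0
After op 4 (undo): buf='abcblue' undo_depth=2 redo_depth=1
After op 5 (type): buf='abcbluego' undo_depth=3 redo_depth=0
After op 6 (type): buf='abcbluegohi' undo_depth=4 redo_depth=0
After op 7 (undo): buf='abcbluego' undo_depth=3 redo_depth=1
After op 8 (type): buf='abcbluegoblue' undo_depth=4 redo_depth=0
After op 9 (type): buf='abcbluegoblueok' undo_depth=5 redo_depth=0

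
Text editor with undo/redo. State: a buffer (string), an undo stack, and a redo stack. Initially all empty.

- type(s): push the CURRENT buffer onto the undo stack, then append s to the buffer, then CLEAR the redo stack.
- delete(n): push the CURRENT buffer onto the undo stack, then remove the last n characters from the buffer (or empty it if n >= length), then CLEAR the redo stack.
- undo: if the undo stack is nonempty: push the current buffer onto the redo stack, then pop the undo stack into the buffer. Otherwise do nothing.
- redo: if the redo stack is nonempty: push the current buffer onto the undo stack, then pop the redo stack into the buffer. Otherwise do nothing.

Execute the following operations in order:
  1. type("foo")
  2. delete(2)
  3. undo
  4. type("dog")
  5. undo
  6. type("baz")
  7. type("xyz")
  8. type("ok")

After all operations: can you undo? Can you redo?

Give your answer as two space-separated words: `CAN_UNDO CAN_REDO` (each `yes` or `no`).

Answer: yes no

Derivation:
After op 1 (type): buf='foo' undo_depth=1 redo_depth=0
After op 2 (delete): buf='f' undo_depth=2 redo_depth=0
After op 3 (undo): buf='foo' undo_depth=1 redo_depth=1
After op 4 (type): buf='foodog' undo_depth=2 redo_depth=0
After op 5 (undo): buf='foo' undo_depth=1 redo_depth=1
After op 6 (type): buf='foobaz' undo_depth=2 redo_depth=0
After op 7 (type): buf='foobazxyz' undo_depth=3 redo_depth=0
After op 8 (type): buf='foobazxyzok' undo_depth=4 redo_depth=0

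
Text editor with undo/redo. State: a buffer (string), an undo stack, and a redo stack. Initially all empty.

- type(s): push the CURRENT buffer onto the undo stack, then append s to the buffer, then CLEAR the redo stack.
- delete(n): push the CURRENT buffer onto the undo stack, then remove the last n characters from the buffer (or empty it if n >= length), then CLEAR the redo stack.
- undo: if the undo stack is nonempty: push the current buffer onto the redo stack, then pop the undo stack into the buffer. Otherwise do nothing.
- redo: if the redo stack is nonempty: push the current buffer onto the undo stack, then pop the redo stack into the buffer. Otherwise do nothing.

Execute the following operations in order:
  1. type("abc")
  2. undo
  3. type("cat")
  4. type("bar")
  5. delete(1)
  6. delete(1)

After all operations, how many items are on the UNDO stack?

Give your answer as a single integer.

Answer: 4

Derivation:
After op 1 (type): buf='abc' undo_depth=1 redo_depth=0
After op 2 (undo): buf='(empty)' undo_depth=0 redo_depth=1
After op 3 (type): buf='cat' undo_depth=1 redo_depth=0
After op 4 (type): buf='catbar' undo_depth=2 redo_depth=0
After op 5 (delete): buf='catba' undo_depth=3 redo_depth=0
After op 6 (delete): buf='catb' undo_depth=4 redo_depth=0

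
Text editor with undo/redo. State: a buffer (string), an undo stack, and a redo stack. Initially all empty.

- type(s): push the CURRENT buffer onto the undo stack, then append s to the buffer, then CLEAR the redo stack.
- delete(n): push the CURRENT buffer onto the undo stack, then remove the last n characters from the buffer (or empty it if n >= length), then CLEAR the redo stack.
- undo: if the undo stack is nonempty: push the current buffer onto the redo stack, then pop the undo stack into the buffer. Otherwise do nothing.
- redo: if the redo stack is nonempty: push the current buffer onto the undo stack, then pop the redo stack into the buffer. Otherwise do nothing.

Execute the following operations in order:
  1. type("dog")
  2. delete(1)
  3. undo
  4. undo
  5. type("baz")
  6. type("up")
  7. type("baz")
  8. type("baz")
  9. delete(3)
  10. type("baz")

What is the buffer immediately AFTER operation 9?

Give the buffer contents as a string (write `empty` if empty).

Answer: bazupbaz

Derivation:
After op 1 (type): buf='dog' undo_depth=1 redo_depth=0
After op 2 (delete): buf='do' undo_depth=2 redo_depth=0
After op 3 (undo): buf='dog' undo_depth=1 redo_depth=1
After op 4 (undo): buf='(empty)' undo_depth=0 redo_depth=2
After op 5 (type): buf='baz' undo_depth=1 redo_depth=0
After op 6 (type): buf='bazup' undo_depth=2 redo_depth=0
After op 7 (type): buf='bazupbaz' undo_depth=3 redo_depth=0
After op 8 (type): buf='bazupbazbaz' undo_depth=4 redo_depth=0
After op 9 (delete): buf='bazupbaz' undo_depth=5 redo_depth=0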